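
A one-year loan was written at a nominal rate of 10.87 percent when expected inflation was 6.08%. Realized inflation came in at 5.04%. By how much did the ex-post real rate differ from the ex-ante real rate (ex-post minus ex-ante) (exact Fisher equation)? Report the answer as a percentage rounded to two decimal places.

1.03%

Ex-ante: (1 + 0.1087)/(1 + 0.0608) − 1 = 4.5155%
Ex-post: (1 + 0.1087)/(1 + 0.0504) − 1 = 5.5503%
Difference (ex-post − ex-ante) = 1.0348% → 1.03%.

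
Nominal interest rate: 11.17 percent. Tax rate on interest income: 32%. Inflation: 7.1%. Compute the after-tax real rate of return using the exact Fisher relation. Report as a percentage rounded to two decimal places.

After-tax nominal return = 11.17% × (1 − 0.32) = 7.5956%.
1 + r = 1.075956 / 1.07100 = 1.004627
After-tax real rate = 1.004627 − 1 → 0.46%.

0.46%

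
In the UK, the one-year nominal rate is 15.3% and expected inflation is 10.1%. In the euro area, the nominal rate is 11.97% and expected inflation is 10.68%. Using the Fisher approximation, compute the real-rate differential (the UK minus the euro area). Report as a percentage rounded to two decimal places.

The UK: 15.3% − 10.1% = 5.200%
The euro area: 11.97% − 10.68% = 1.290%
Differential = 3.910% → 3.91%.

3.91%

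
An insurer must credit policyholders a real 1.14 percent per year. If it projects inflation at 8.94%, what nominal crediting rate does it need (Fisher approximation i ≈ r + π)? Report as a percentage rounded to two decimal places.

i ≈ r + π = 1.14% + 8.94% = 10.08%.

10.08%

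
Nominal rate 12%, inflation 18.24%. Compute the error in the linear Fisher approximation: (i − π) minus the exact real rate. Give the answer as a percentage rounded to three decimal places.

-0.963%

Approximate: r ≈ 12.000% − 18.240% = -6.2400%
Exact: (1 + 0.1200)/(1 + 0.1824) − 1 = -5.2774%
Error = -6.2400% − (-5.2774%) = -0.9626% → -0.963%.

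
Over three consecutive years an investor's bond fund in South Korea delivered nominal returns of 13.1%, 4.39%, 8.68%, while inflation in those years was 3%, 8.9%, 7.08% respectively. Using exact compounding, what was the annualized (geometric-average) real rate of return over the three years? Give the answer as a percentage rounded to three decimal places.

2.227%

Compound the nominal returns: 1.1310 × 1.0439 × 1.0868 = 1.28313140.
Compound inflation: 1.0300 × 1.0890 × 1.0708 = 1.20108424.
Deflate: 1.28313140 / 1.20108424 = 1.06831091.
Annualized real rate = 1.06831091^(1/3) − 1 = 2.2271% → 2.227%.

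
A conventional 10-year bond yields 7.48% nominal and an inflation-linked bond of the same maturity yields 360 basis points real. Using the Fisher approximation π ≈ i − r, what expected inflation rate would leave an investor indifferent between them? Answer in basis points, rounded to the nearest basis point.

388 basis points

π ≈ i − r = 7.48% − 3.6% → 388 basis points.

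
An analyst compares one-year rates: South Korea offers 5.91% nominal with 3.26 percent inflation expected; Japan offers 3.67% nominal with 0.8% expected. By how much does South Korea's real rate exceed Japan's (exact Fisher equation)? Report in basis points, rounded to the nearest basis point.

South Korea: (1 + 0.0591)/(1 + 0.0326) − 1 = 2.5663%
Japan: (1 + 0.0367)/(1 + 0.0080) − 1 = 2.8472%
Differential = 2.5663% − 2.8472% = -0.2809% → -28 basis points.

-28 basis points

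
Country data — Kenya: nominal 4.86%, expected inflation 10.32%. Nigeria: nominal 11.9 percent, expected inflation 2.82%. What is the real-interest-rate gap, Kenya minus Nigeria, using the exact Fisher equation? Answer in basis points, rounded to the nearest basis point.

Kenya: (1 + 0.0486)/(1 + 0.1032) − 1 = -4.9492%
Nigeria: (1 + 0.1190)/(1 + 0.0282) − 1 = 8.8310%
Differential = -4.9492% − 8.8310% = -13.7802% → -1378 basis points.

-1378 basis points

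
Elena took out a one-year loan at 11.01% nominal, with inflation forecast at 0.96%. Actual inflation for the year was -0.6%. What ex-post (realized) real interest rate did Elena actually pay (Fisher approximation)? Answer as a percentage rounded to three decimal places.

Ex-post: 11.01% − (-0.6%) = 11.610%
So the realized real rate is 11.610%.

11.610%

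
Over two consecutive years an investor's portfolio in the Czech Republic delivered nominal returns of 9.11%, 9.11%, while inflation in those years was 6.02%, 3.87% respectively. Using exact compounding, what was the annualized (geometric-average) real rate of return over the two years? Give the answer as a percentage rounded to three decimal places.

3.974%

Nominal growth factor = 1.0911 × 1.0911 = 1.19049921
Price-level growth factor = 1.0602 × 1.0387 = 1.10122974
Real growth factor = 1.19049921 / 1.10122974 = 1.08106344
Annualized real rate = 1.08106344^(1/2) − 1 = 3.9742% → 3.974%.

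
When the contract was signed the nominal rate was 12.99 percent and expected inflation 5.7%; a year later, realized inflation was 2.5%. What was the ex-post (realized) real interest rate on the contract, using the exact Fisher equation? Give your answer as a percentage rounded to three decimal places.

10.234%

Ex-post: (1 + 0.1299)/(1 + 0.0250) − 1 = 10.2341%
So the realized real rate is 10.234%.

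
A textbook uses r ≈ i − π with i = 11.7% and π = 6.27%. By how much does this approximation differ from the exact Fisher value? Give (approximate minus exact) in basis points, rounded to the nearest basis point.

Approximate: r ≈ 11.700% − 6.270% = 5.4300%
Exact: (1 + 0.1170)/(1 + 0.0627) − 1 = 5.1096%
Error = 5.4300% − 5.1096% = 0.3204% → 32 basis points.

32 basis points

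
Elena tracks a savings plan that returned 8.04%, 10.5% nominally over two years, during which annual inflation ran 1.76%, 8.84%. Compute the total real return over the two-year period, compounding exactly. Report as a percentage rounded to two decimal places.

7.79%

Nominal growth factor = 1.0804 × 1.1050 = 1.193842
Price-level growth factor = 1.0176 × 1.0884 = 1.107556
Real growth factor = 1.193842 / 1.107556 = 1.077907
Total real return = 1.077907 − 1 → 7.79%.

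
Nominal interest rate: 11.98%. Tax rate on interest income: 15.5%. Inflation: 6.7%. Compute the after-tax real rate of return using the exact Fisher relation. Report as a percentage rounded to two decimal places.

3.21%

After-tax nominal return = 11.98% × (1 − 0.155) = 10.1231%.
1 + r = 1.101231 / 1.06700 = 1.032082
After-tax real rate = 1.032082 − 1 → 3.21%.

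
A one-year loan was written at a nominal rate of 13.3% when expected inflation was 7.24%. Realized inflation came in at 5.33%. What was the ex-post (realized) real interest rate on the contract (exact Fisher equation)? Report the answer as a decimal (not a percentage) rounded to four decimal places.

Ex-post: (1 + 0.1330)/(1 + 0.0533) − 1 = 7.5667%
So the realized real rate is 0.0757.

0.0757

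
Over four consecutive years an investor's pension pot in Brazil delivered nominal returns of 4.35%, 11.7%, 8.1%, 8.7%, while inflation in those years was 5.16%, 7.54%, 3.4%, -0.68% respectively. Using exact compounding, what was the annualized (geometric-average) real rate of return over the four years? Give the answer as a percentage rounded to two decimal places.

4.21%

Nominal growth factor = 1.0435 × 1.1170 × 1.0810 × 1.0870 = 1.36962245
Price-level growth factor = 1.0516 × 1.0754 × 1.0340 × 0.9932 = 1.16138940
Real growth factor = 1.36962245 / 1.16138940 = 1.17929649
Annualized real rate = 1.17929649^(1/4) − 1 = 4.2091% → 4.21%.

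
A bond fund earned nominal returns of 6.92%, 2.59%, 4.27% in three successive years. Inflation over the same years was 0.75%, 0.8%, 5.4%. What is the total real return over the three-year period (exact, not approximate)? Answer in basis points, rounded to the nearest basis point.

Compound the nominal returns: 1.0692 × 1.0259 × 1.0427 = 1.143730.
Compound inflation: 1.0075 × 1.0080 × 1.0540 = 1.070400.
Deflate: 1.143730 / 1.070400 = 1.068506.
Total real return = 1.068506 − 1 → 685 basis points.

685 basis points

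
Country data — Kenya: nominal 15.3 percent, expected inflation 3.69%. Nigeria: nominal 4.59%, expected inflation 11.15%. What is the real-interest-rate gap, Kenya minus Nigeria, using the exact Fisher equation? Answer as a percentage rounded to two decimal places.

17.10%

Kenya: (1 + 0.1530)/(1 + 0.0369) − 1 = 11.1968%
Nigeria: (1 + 0.0459)/(1 + 0.1115) − 1 = -5.9019%
Differential = 11.1968% − (-5.9019%) = 17.0988% → 17.10%.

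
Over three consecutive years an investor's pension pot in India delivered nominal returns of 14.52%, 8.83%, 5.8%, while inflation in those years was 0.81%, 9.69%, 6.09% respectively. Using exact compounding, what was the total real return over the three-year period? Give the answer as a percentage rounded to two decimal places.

12.40%

Nominal growth factor = 1.1452 × 1.0883 × 1.0580 = 1.318608
Price-level growth factor = 1.0081 × 1.0969 × 1.0609 = 1.173127
Real growth factor = 1.318608 / 1.173127 = 1.124011
Total real return = 1.124011 − 1 → 12.40%.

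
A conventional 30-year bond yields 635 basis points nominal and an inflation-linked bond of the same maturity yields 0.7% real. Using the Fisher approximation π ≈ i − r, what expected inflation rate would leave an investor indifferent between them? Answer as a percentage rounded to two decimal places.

π ≈ i − r = 6.35% − 0.7% → 5.65%.

5.65%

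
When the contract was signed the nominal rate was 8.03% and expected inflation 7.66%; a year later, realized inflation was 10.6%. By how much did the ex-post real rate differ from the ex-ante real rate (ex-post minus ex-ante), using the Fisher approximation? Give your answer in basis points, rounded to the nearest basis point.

Ex-ante: 8.03% − 7.66% = 0.370%
Ex-post: 8.03% − 10.6% = -2.570%
Difference (ex-post − ex-ante) = -2.9400% → -294 basis points.

-294 basis points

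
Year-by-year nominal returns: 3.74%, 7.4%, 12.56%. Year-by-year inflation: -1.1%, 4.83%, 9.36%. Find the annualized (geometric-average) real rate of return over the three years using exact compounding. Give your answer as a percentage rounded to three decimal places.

Nominal growth factor = 1.0374 × 1.0740 × 1.1256 = 1.254107051
Price-level growth factor = 0.9890 × 1.0483 × 1.0936 = 1.133810250
Real growth factor = 1.254107051 / 1.133810250 = 1.106099588
Annualized real rate = 1.106099588^(1/3) − 1 = 3.41846% → 3.418%.

3.418%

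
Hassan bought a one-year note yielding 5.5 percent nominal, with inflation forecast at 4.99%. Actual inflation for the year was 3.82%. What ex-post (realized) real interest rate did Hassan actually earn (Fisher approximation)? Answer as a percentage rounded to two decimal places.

1.68%

Ex-post: 5.5% − 3.82% = 1.680%
So the realized real rate is 1.68%.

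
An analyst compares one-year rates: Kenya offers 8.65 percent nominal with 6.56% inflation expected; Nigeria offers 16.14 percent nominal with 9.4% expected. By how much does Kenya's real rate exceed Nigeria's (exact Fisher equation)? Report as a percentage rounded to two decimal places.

Kenya: (1 + 0.0865)/(1 + 0.0656) − 1 = 1.9613%
Nigeria: (1 + 0.1614)/(1 + 0.0940) − 1 = 6.1609%
Differential = 1.9613% − 6.1609% = -4.1995% → -4.20%.

-4.20%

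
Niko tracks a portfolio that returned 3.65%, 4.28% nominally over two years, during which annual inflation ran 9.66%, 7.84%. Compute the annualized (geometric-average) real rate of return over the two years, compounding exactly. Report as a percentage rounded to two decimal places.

Nominal growth factor = 1.0365 × 1.0428 = 1.08086220
Price-level growth factor = 1.0966 × 1.0784 = 1.18257344
Real growth factor = 1.08086220 / 1.18257344 = 0.91399161
Annualized real rate = 0.91399161^(1/2) − 1 = -4.3971% → -4.40%.

-4.40%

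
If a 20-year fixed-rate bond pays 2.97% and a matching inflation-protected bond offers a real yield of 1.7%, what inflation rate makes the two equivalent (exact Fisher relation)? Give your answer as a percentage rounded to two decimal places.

(1 + π) = (1 + i)/(1 + r) = 1.02970 / 1.01700 = 1.012488
Break-even inflation = 1.012488 − 1 → 1.25%.

1.25%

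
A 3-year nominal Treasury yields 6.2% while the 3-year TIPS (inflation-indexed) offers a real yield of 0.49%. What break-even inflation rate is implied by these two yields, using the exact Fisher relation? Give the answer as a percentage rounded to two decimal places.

(1 + π) = (1 + i)/(1 + r) = 1.06200 / 1.00490 = 1.056822
Break-even inflation = 1.056822 − 1 → 5.68%.

5.68%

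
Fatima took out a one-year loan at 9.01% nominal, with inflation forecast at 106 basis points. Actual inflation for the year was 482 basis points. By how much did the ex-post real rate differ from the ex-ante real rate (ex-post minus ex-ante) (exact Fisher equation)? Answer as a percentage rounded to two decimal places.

-3.87%

Ex-ante: (1 + 0.0901)/(1 + 0.0106) − 1 = 7.8666%
Ex-post: (1 + 0.0901)/(1 + 0.0482) − 1 = 3.9973%
Difference (ex-post − ex-ante) = -3.8693% → -3.87%.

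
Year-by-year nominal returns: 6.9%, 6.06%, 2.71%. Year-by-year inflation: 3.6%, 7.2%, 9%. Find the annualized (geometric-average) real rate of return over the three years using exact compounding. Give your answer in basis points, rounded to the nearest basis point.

Compound the nominal returns: 1.0690 × 1.0606 × 1.0271 = 1.16450688.
Compound inflation: 1.0360 × 1.0720 × 1.0900 = 1.21054528.
Deflate: 1.16450688 / 1.21054528 = 0.96196887.
Annualized real rate = 0.96196887^(1/3) − 1 = -1.2841% → -128 basis points.

-128 basis points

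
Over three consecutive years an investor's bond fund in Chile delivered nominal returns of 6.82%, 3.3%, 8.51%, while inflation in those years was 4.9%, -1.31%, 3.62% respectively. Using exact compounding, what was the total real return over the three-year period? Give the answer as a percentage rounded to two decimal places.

Nominal growth factor = 1.0682 × 1.0330 × 1.0851 = 1.197354
Price-level growth factor = 1.0490 × 0.9869 × 1.0362 = 1.072734
Real growth factor = 1.197354 / 1.072734 = 1.116170
Total real return = 1.116170 − 1 → 11.62%.

11.62%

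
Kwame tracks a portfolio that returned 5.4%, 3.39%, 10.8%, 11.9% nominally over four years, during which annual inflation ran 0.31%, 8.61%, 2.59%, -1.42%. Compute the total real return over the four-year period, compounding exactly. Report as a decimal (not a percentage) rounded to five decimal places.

Compound the nominal returns: 1.0540 × 1.0339 × 1.1080 × 1.1190 = 1.351105.
Compound inflation: 1.0031 × 1.0861 × 1.0259 × 0.9858 = 1.101813.
Deflate: 1.351105 / 1.101813 = 1.226256.
Total real return = 1.226256 − 1 → 0.22626.

0.22626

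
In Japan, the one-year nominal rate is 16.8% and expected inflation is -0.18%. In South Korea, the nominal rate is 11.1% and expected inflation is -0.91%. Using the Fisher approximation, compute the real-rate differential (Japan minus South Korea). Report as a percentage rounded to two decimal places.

Japan: 16.8% − (-0.18%) = 16.980%
South Korea: 11.1% − (-0.91%) = 12.010%
Differential = 4.970% → 4.97%.

4.97%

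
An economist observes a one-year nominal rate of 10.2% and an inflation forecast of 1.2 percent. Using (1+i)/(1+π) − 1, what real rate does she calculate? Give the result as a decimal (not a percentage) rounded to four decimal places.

0.0889

1 + r = 1.10200 / 1.01200 = 1.088933
r = 1.088933 − 1 = 8.8933%, i.e. 0.0889.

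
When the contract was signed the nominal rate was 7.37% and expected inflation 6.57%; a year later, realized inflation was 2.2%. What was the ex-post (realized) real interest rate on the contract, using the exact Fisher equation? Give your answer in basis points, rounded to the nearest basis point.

Ex-post: (1 + 0.0737)/(1 + 0.0220) − 1 = 5.0587%
So the realized real rate is 506 basis points.

506 basis points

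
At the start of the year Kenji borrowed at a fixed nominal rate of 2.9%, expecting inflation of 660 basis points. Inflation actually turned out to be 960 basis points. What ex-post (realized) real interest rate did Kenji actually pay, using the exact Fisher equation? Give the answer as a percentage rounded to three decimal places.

Ex-post: (1 + 0.0290)/(1 + 0.0960) − 1 = -6.1131%
So the realized real rate is -6.113%.

-6.113%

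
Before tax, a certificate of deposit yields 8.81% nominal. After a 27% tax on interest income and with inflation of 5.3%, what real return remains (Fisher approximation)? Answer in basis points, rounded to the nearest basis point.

113 basis points

After-tax nominal return = 8.81% × (1 − 0.27) = 6.4313%.
r ≈ 6.4313% − 5.3% → 113 basis points.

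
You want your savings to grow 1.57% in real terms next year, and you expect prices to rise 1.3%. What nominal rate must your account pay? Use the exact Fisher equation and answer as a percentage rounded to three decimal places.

2.890%

(1 + i) = (1 + r)(1 + π) = 1.01570 × 1.01300 = 1.0289041
i = 1.0289041 − 1, so the required nominal rate is 2.890%.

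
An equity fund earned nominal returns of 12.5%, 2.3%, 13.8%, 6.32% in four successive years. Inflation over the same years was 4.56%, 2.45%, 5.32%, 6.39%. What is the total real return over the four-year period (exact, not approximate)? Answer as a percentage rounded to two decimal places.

16.01%

Nominal growth factor = 1.1250 × 1.0230 × 1.1380 × 1.0632 = 1.392469
Price-level growth factor = 1.0456 × 1.0245 × 1.0532 × 1.0639 = 1.200298
Real growth factor = 1.392469 / 1.200298 = 1.160102
Total real return = 1.160102 − 1 → 16.01%.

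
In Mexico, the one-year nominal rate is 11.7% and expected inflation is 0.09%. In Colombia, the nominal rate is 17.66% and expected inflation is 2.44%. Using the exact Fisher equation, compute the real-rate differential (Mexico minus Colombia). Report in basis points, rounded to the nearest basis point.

-326 basis points

Mexico: (1 + 0.1170)/(1 + 0.0009) − 1 = 11.5996%
Colombia: (1 + 0.1766)/(1 + 0.0244) − 1 = 14.8575%
Differential = 11.5996% − 14.8575% = -3.2579% → -326 basis points.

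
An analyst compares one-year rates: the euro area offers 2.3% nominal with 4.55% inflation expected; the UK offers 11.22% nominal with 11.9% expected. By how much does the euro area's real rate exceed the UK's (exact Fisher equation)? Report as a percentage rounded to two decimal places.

The euro area: (1 + 0.0230)/(1 + 0.0455) − 1 = -2.1521%
The UK: (1 + 0.1122)/(1 + 0.1190) − 1 = -0.6077%
Differential = -2.1521% − (-0.6077%) = -1.5444% → -1.54%.

-1.54%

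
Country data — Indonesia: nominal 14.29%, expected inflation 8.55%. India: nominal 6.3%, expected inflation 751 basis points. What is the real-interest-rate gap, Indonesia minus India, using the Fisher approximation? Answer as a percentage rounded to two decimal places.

Indonesia: 14.29% − 8.55% = 5.740%
India: 6.3% − 7.51% = -1.210%
Differential = 6.950% → 6.95%.

6.95%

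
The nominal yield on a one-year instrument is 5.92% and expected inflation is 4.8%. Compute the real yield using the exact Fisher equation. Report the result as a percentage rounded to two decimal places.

1.07%

1 + r = 1.05920 / 1.04800 = 1.010687
r = 1.010687 − 1 = 1.0687%, i.e. 1.07%.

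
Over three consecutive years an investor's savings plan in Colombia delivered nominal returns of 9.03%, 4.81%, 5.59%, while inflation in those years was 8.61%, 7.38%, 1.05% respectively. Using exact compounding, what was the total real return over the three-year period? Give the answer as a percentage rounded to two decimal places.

Compound the nominal returns: 1.0903 × 1.0481 × 1.0559 = 1.206623.
Compound inflation: 1.0861 × 1.0738 × 1.0105 = 1.178500.
Deflate: 1.206623 / 1.178500 = 1.023863.
Total real return = 1.023863 − 1 → 2.39%.

2.39%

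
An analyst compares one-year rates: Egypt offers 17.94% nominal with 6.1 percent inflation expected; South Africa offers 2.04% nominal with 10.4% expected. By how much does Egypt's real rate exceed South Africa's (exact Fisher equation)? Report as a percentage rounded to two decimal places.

18.73%

Egypt: (1 + 0.1794)/(1 + 0.0610) − 1 = 11.1593%
South Africa: (1 + 0.0204)/(1 + 0.1040) − 1 = -7.5725%
Differential = 11.1593% − (-7.5725%) = 18.7317% → 18.73%.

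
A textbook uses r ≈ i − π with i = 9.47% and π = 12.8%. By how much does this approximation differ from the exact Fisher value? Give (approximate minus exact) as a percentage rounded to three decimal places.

Approximate: r ≈ 9.470% − 12.800% = -3.3300%
Exact: (1 + 0.0947)/(1 + 0.1280) − 1 = -2.9521%
Error = -3.3300% − (-2.9521%) = -0.3779% → -0.378%.

-0.378%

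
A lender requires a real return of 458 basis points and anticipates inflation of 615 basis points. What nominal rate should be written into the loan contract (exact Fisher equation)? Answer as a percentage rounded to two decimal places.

(1 + i) = (1 + r)(1 + π) = 1.04580 × 1.06150 = 1.1101167
i = 1.1101167 − 1, so the required nominal rate is 11.01%.

11.01%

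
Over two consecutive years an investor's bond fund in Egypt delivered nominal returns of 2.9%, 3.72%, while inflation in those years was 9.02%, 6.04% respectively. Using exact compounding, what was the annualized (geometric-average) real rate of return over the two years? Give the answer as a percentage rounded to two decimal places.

Compound the nominal returns: 1.0290 × 1.0372 = 1.06727880.
Compound inflation: 1.0902 × 1.0604 = 1.15604808.
Deflate: 1.06727880 / 1.15604808 = 0.92321316.
Annualized real rate = 0.92321316^(1/2) − 1 = -3.9160% → -3.92%.

-3.92%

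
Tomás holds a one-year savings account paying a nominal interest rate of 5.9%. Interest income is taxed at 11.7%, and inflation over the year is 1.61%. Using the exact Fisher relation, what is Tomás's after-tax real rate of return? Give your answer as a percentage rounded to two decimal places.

After-tax nominal return = 5.9% × (1 − 0.117) = 5.2097%.
1 + r = 1.052097 / 1.01610 = 1.035427
After-tax real rate = 1.035427 − 1 → 3.54%.

3.54%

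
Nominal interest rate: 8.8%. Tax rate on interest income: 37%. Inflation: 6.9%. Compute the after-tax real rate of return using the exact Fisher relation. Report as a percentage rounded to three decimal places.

After-tax nominal return = 8.8% × (1 − 0.37) = 5.5440%.
1 + r = 1.05544 / 1.06900 = 0.9873152
After-tax real rate = 0.9873152 − 1 → -1.268%.

-1.268%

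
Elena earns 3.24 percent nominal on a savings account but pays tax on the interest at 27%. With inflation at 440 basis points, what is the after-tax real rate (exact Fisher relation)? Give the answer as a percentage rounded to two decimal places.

After-tax nominal return = 3.24% × (1 − 0.27) = 2.3652%.
1 + r = 1.023652 / 1.04400 = 0.980510
After-tax real rate = 0.980510 − 1 → -1.95%.

-1.95%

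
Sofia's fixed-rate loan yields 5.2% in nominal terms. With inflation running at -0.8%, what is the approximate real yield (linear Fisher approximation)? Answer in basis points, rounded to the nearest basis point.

600 basis points

r ≈ i − π = 5.2% − (-0.8%) = 600 basis points.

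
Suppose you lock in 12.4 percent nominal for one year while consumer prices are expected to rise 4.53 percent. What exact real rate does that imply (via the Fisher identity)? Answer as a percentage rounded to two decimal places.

By the Fisher identity, 1 + r = (1 + i)/(1 + π).
1 + r = 1.12400 / 1.04530 = 1.075289
r = 1.075289 − 1 = 7.5289%, i.e. 7.53%.

7.53%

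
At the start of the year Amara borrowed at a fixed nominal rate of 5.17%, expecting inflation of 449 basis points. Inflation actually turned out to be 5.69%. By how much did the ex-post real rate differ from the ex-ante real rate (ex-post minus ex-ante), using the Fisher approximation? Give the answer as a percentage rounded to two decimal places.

-1.20%

Ex-ante: 5.17% − 4.49% = 0.680%
Ex-post: 5.17% − 5.69% = -0.520%
Difference (ex-post − ex-ante) = -1.2000% → -1.20%.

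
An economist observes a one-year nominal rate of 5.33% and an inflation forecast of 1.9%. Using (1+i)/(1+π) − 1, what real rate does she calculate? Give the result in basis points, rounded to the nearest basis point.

1 + r = 1.05330 / 1.01900 = 1.033660
r = 1.033660 − 1 = 3.3660%, i.e. 337 basis points.

337 basis points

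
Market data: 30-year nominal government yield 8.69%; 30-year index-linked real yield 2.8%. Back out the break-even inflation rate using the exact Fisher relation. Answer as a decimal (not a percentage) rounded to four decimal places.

(1 + π) = (1 + i)/(1 + r) = 1.08690 / 1.02800 = 1.057296
Break-even inflation = 1.057296 − 1 → 0.0573.

0.0573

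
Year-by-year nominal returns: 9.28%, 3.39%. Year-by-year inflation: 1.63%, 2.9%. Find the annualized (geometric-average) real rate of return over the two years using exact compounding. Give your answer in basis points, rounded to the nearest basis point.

Nominal growth factor = 1.0928 × 1.0339 = 1.12984592
Price-level growth factor = 1.0163 × 1.0290 = 1.04577270
Real growth factor = 1.12984592 / 1.04577270 = 1.08039340
Annualized real rate = 1.08039340^(1/2) − 1 = 3.9420% → 394 basis points.

394 basis points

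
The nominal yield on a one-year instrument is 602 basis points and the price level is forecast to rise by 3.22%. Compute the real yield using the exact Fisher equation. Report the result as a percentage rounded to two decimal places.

2.71%

By the Fisher equation, 1 + r = (1 + i)/(1 + π).
1 + r = 1.06020 / 1.03220 = 1.027127
r = 1.027127 − 1 = 2.7127%, i.e. 2.71%.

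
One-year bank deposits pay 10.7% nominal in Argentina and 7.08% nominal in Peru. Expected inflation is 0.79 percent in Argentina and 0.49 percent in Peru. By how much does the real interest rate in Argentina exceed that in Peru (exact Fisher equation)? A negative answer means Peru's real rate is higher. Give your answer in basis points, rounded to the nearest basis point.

327 basis points

Argentina: (1 + 0.1070)/(1 + 0.0079) − 1 = 9.8323%
Peru: (1 + 0.0708)/(1 + 0.0049) − 1 = 6.5579%
Differential = 9.8323% − 6.5579% = 3.2745% → 327 basis points.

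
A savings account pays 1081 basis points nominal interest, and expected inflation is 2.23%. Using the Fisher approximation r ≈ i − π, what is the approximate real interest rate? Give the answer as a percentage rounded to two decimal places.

r ≈ i − π = 10.81% − 2.23% = 8.58%.

8.58%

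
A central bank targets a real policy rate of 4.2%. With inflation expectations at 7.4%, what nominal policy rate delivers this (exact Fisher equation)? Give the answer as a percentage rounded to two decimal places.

11.91%

(1 + i) = (1 + r)(1 + π) = 1.04200 × 1.07400 = 1.119108
i = 1.119108 − 1, so the required nominal rate is 11.91%.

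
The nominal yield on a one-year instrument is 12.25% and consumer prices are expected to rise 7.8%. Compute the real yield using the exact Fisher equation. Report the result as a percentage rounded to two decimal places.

1 + r = 1.12250 / 1.07800 = 1.041280
r = 1.041280 − 1 = 4.1280%, i.e. 4.13%.

4.13%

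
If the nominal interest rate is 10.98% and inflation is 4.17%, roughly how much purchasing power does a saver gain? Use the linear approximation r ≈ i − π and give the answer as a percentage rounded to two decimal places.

6.81%

r ≈ i − π = 10.98% − 4.17% = 6.81%.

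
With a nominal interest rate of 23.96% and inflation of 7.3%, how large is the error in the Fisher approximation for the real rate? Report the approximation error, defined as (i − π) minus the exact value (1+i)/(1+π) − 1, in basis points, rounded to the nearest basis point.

113 basis points

Approximate: r ≈ 23.960% − 7.300% = 16.6600%
Exact: (1 + 0.2396)/(1 + 0.0730) − 1 = 15.5266%
Error = 16.6600% − 15.5266% = 1.1334% → 113 basis points.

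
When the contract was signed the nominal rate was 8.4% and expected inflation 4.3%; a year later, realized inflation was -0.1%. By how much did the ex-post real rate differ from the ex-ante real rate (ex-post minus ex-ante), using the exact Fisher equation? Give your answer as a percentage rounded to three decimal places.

4.578%

Ex-ante: (1 + 0.0840)/(1 + 0.0430) − 1 = 3.93097%
Ex-post: (1 + 0.0840)/(1 − 0.0010) − 1 = 8.50851%
Difference (ex-post − ex-ante) = 4.57754% → 4.578%.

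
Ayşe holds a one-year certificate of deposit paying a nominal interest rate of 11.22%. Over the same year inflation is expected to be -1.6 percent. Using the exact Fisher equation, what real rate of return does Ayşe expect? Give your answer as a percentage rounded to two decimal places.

13.03%

By the Fisher equation, 1 + r = (1 + i)/(1 + π).
1 + r = 1.11220 / 0.98400 = 1.130285
r = 1.130285 − 1 = 13.0285%, i.e. 13.03%.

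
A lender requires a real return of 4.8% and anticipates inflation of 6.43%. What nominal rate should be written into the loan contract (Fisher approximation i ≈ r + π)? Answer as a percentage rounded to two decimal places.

11.23%

i ≈ r + π = 4.8% + 6.43% = 11.23%.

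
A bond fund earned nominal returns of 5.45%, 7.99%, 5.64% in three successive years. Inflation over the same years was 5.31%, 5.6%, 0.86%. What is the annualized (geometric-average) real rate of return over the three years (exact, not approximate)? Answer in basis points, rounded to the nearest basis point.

Nominal growth factor = 1.0545 × 1.0799 × 1.0564 = 1.20298031
Price-level growth factor = 1.0531 × 1.0560 × 1.0086 = 1.12163743
Real growth factor = 1.20298031 / 1.12163743 = 1.07252154
Annualized real rate = 1.07252154^(1/3) − 1 = 2.3612% → 236 basis points.

236 basis points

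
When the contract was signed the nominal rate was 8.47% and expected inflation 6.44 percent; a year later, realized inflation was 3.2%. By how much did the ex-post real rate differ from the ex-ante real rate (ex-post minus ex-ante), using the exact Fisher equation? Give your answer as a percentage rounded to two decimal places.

Ex-ante: (1 + 0.0847)/(1 + 0.0644) − 1 = 1.9072%
Ex-post: (1 + 0.0847)/(1 + 0.0320) − 1 = 5.1066%
Difference (ex-post − ex-ante) = 3.1994% → 3.20%.

3.20%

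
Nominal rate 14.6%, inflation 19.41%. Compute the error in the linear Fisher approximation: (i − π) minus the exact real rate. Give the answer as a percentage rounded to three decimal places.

-0.782%

Approximate: r ≈ 14.600% − 19.410% = -4.8100%
Exact: (1 + 0.1460)/(1 + 0.1941) − 1 = -4.0281%
Error = -4.8100% − (-4.0281%) = -0.7819% → -0.782%.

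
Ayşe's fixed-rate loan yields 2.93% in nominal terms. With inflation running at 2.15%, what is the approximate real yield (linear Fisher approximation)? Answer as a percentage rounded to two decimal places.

0.78%

r ≈ i − π = 2.93% − 2.15% = 0.78%.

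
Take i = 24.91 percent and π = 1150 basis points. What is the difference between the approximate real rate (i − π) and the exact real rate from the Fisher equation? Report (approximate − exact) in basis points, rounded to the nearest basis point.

Approximate: r ≈ 24.910% − 11.500% = 13.4100%
Exact: (1 + 0.2491)/(1 + 0.1150) − 1 = 12.0269%
Error = 13.4100% − 12.0269% = 1.3831% → 138 basis points.

138 basis points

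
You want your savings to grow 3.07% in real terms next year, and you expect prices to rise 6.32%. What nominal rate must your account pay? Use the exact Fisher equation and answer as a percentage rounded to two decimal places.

(1 + i) = (1 + r)(1 + π) = 1.03070 × 1.06320 = 1.09584024
i = 1.09584024 − 1, so the required nominal rate is 9.58%.

9.58%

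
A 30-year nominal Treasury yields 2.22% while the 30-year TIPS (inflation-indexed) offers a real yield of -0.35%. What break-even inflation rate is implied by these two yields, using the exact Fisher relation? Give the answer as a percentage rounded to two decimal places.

(1 + π) = (1 + i)/(1 + r) = 1.02220 / 0.99650 = 1.025790
Break-even inflation = 1.025790 − 1 → 2.58%.

2.58%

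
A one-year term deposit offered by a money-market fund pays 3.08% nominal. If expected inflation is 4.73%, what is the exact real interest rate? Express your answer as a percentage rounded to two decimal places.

-1.58%

1 + r = 1.03080 / 1.04730 = 0.984245
r = 0.984245 − 1 = -1.5755%, i.e. -1.58%.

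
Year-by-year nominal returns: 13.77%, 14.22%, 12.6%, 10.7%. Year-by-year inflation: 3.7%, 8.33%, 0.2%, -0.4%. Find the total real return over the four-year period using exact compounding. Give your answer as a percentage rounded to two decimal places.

44.48%

Nominal growth factor = 1.1377 × 1.1422 × 1.1260 × 1.1070 = 1.619780
Price-level growth factor = 1.0370 × 1.0833 × 1.0020 × 0.9960 = 1.121126
Real growth factor = 1.619780 / 1.121126 = 1.444779
Total real return = 1.444779 − 1 → 44.48%.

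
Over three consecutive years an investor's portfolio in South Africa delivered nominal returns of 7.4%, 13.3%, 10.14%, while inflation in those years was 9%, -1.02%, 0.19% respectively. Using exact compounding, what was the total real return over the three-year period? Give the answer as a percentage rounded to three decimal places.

Nominal growth factor = 1.0740 × 1.1330 × 1.1014 = 1.340230
Price-level growth factor = 1.0900 × 0.9898 × 1.0019 = 1.080932
Real growth factor = 1.340230 / 1.080932 = 1.239884
Total real return = 1.239884 − 1 → 23.988%.

23.988%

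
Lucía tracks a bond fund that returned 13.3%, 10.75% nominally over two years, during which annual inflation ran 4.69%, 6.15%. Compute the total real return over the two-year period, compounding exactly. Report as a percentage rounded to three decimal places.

12.914%

Compound the nominal returns: 1.1330 × 1.1075 = 1.254798.
Compound inflation: 1.0469 × 1.0615 = 1.111284.
Deflate: 1.254798 / 1.111284 = 1.129142.
Total real return = 1.129142 − 1 → 12.914%.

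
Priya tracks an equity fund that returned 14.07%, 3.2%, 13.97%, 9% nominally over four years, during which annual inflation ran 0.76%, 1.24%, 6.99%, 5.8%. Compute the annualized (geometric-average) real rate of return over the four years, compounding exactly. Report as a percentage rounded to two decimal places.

6.08%

Nominal growth factor = 1.1407 × 1.0320 × 1.1397 × 1.0900 = 1.46240676
Price-level growth factor = 1.0076 × 1.0124 × 1.0699 × 1.0580 = 1.15469996
Real growth factor = 1.46240676 / 1.15469996 = 1.26648204
Annualized real rate = 1.26648204^(1/4) − 1 = 6.0840% → 6.08%.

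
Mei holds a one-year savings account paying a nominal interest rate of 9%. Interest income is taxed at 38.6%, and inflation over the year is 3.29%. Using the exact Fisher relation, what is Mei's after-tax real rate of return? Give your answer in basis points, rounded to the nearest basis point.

216 basis points

After-tax nominal return = 9% × (1 − 0.386) = 5.5260%.
1 + r = 1.05526 / 1.03290 = 1.021648
After-tax real rate = 1.021648 − 1 → 216 basis points.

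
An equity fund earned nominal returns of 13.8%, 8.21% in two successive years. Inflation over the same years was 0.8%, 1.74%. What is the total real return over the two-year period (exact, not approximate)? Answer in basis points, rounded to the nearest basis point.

Compound the nominal returns: 1.1380 × 1.0821 = 1.231430.
Compound inflation: 1.0080 × 1.0174 = 1.025539.
Deflate: 1.231430 / 1.025539 = 1.200763.
Total real return = 1.200763 − 1 → 2008 basis points.

2008 basis points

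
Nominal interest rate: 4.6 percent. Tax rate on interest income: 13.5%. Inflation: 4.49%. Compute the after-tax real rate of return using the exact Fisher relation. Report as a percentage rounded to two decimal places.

-0.49%

After-tax nominal return = 4.6% × (1 − 0.135) = 3.9790%.
1 + r = 1.03979 / 1.04490 = 0.995110
After-tax real rate = 0.995110 − 1 → -0.49%.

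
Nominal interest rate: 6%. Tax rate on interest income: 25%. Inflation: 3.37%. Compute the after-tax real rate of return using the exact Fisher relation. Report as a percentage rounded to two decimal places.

After-tax nominal return = 6% × (1 − 0.25) = 4.5000%.
1 + r = 1.04500 / 1.03370 = 1.010932
After-tax real rate = 1.010932 − 1 → 1.09%.

1.09%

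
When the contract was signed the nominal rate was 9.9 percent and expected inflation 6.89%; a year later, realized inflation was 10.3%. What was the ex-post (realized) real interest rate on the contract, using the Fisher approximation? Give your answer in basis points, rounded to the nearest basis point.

-40 basis points

Ex-post: 9.9% − 10.3% = -0.400%
So the realized real rate is -40 basis points.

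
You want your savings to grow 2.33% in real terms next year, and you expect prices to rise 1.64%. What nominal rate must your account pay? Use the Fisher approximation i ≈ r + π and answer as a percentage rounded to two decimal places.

3.97%

i ≈ r + π = 2.33% + 1.64% = 3.97%.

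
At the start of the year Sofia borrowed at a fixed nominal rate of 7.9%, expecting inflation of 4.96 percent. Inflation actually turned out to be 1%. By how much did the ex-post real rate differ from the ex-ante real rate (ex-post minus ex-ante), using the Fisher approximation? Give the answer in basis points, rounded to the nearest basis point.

Ex-ante: 7.9% − 4.96% = 2.940%
Ex-post: 7.9% − 1% = 6.900%
Difference (ex-post − ex-ante) = 3.9600% → 396 basis points.

396 basis points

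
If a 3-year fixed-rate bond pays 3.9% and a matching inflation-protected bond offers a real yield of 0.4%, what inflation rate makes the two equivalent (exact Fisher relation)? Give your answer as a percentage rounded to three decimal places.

(1 + π) = (1 + i)/(1 + r) = 1.03900 / 1.00400 = 1.034861
Break-even inflation = 1.034861 − 1 → 3.486%.

3.486%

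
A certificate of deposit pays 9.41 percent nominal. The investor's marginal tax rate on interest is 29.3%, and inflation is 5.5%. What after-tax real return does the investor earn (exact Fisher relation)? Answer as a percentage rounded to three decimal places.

After-tax nominal return = 9.41% × (1 − 0.293) = 6.65287%.
1 + r = 1.0665287 / 1.05500 = 1.010928
After-tax real rate = 1.010928 − 1 → 1.093%.

1.093%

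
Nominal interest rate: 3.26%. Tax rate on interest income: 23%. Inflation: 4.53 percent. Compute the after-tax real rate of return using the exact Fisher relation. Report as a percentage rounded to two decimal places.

After-tax nominal return = 3.26% × (1 − 0.23) = 2.5102%.
1 + r = 1.025102 / 1.04530 = 0.980677
After-tax real rate = 0.980677 − 1 → -1.93%.

-1.93%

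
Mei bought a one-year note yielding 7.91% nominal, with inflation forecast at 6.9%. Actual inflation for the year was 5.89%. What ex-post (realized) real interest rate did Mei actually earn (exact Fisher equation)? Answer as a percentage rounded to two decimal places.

Ex-post: (1 + 0.0791)/(1 + 0.0589) − 1 = 1.9076%
So the realized real rate is 1.91%.

1.91%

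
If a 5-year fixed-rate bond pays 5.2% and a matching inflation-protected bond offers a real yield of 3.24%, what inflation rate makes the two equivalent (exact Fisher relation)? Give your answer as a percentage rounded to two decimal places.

1.90%

(1 + π) = (1 + i)/(1 + r) = 1.05200 / 1.03240 = 1.018985
Break-even inflation = 1.018985 − 1 → 1.90%.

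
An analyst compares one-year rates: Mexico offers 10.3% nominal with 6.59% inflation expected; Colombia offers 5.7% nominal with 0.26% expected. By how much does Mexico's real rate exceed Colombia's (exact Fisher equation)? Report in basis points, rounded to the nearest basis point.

-195 basis points

Mexico: (1 + 0.1030)/(1 + 0.0659) − 1 = 3.4806%
Colombia: (1 + 0.0570)/(1 + 0.0026) − 1 = 5.4259%
Differential = 3.4806% − 5.4259% = -1.9453% → -195 basis points.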